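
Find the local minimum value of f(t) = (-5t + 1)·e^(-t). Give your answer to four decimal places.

-1.5060

Differentiating with the product rule gives f'(t) = (5t - 6)·e^(-t). Since e^(-t) > 0, the only critical point is t = 6/5.
f''(6/5) has the same sign as 5 > 0, so this is a local minimum.
f(6/5) = (-5)·e^(-6/5) ≈ -1.5060.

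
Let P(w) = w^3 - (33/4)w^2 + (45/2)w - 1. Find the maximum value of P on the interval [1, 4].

Differentiating, P'(w) = 3w^2 - (33/2)w + 45/2; which vanishes at w = 5/2 and w = 3.
Candidates: P(1) = 57/4, P(5/2) = 309/16, P(3) = 77/4, P(4) = 21.
So the maximum is P(4) = 21.

21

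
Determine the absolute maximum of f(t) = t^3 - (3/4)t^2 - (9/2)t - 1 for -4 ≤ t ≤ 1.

7/4

Differentiating, f'(t) = 3t^2 - (3/2)t - 9/2; whose only zero in [-4, 1] is t = -1.
Compare values at every candidate in [-4, 1]: f(-4) = -59,  f(-1) = 7/4,  f(1) = -21/4.
Hence the absolute maximum is 7/4 at t = -1.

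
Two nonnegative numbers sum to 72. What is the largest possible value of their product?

With x + y = 72, the product is P(x) = x(72 − x).
P'(x) = 72 − 2x = 0 gives x = 36; P'' = −2 < 0, so this is the maximum.
P = 36·36 = 1296.

1296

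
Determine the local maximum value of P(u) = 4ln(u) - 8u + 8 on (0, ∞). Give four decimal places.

1.2274

P'(u) = 4/u − 8 = 0 gives u = 1/2.
P''(u) = -4/u², which is negative for u > 0, so this is a local maximum.
P(1/2) = 4·ln(1/2) - 4 + 8 ≈ 1.2274.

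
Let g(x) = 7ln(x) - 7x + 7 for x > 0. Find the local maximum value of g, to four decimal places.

0.0000

g'(x) = 7/x − 7 = 0 gives x = 1.
g''(x) = -7/x², which is negative for x > 0, so this is a local maximum.
g(1) = 7·ln(1) - 7 + 7 ≈ 0.0000.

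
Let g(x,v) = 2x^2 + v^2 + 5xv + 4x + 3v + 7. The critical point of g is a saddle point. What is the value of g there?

93/17

∂g/∂x = 4x + 5v + 4 = 0 and ∂g/∂v = 5x + 2v + 3 = 0, so (x, v) = (-7/17, -8/17).
The Hessian has g_{xx} = 4, g_{vv} = 2, g_{xv} = 5, giving D = -17 < 0, so the point is a saddle point.
g(-7/17, -8/17) = 93/17.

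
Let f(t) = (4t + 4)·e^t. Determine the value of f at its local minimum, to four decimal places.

f'(t) = 4·e^t + (4t + 4)·1·e^t = (4t + 8)·e^t. Since e^t > 0, the only critical point is t = -2.
f''(-2) has the same sign as 4 > 0, so this is a local minimum.
f(-2) = (-4)·e^(-2) ≈ -0.5413.

-0.5413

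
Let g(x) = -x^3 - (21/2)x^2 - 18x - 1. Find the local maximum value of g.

15/2

g'(x) = -3x^2 - 21x - 18 = 0 at x = -6, -1.
Second-derivative test with g''(x) = -6x - 21: g''(-6) = 15 > 0 ⇒ local minimum; g''(-1) = -15 < 0 ⇒ local maximum.
Thus g has its local maximum at x = -1, with value 15/2.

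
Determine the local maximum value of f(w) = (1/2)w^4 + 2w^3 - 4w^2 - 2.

Critical points: f'(w) = 2w^3 + 6w^2 - 8w vanishes at w = -4, 0, 1.
f''(w) = 6w^2 + 12w - 8. f''(-4) = 40 > 0 ⇒ local minimum; f''(0) = -8 < 0 ⇒ local maximum; f''(1) = 10 > 0 ⇒ local minimum.
So the local maximum value is f(0) = -2.

-2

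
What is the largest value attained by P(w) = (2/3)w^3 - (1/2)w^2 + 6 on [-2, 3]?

39/2

P'(w) = 2w^2 - w, which vanishes at w = 0 and w = 1/2.
Candidates: P(-2) = -4/3,  P(0) = 6,  P(1/2) = 143/24,  P(3) = 39/2.
The maximum over the interval is 39/2, attained at w = 3.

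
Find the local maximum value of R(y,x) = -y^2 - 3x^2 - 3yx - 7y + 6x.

∂R/∂y = -2y - 3x - 7 = 0 and ∂R/∂x = -3y - 6x + 6 = 0, so (y, x) = (-20, 11).
The Hessian has R_{yy} = -2, R_{xx} = -6, R_{yx} = -3, giving D = 3 > 0 with R_{yy} < 0, so the point is a local maximum.
R(-20, 11) = 103.

103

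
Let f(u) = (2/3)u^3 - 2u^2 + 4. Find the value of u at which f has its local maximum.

0

Critical points: f'(u) = 2u^2 - 4u vanishes at u = 0, 2.
f''(u) = 4u - 4. f''(0) = -4 < 0 ⇒ local maximum; f''(2) = 4 > 0 ⇒ local minimum.
So the local maximum value is f(0) = 4.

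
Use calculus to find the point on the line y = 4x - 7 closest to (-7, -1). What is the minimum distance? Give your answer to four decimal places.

8.2462

Minimize D(x)^2 = (x + 7)^2 + (4x - 6)^2.
d/dx[D^2] = 2(x + 7) + 2·4·(4x - 6) = 0 ⇒ x = 1.
Then y = -3 and the distance is √(68) ≈ 8.2462.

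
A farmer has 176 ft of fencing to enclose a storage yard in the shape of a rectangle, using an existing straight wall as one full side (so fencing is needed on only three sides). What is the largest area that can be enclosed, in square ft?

Let the sides perpendicular to the wall have length x and the parallel side y, so 2x + y = 176 and the area is A = xy = x(176 − 2x).
A'(x) = 176 − 4x = 0 gives x = 44, and A''(x) = −4 < 0 confirms a maximum.
Then y = 176 − 2·44 = 88 and A = 3872.

3872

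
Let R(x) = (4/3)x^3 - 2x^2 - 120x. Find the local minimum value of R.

-504

R'(x) = 4x^2 - 4x - 120 = 0 at x = -5, 6.
Second-derivative test with R''(x) = 8x - 4: R''(-5) = -44 < 0 ⇒ local maximum; R''(6) = 44 > 0 ⇒ local minimum.
So the local minimum value is R(6) = -504.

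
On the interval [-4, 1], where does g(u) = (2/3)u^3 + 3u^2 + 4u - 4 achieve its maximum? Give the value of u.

1

The derivative is 2u^2 + 6u + 4, which vanishes at u = -2 and u = -1.
Evaluating at the critical points and endpoints: g(-4) = -44/3,  g(-2) = -16/3,  g(-1) = -17/3,  g(1) = 11/3.
So the maximum is g(1) = 11/3.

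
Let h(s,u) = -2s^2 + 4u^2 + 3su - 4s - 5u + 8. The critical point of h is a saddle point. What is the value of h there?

∂h/∂s = -4s + 3u - 4 = 0 and ∂h/∂u = 3s + 8u - 5 = 0, so (s, u) = (-17/41, 32/41).
The Hessian has h_{ss} = -4, h_{uu} = 8, h_{su} = 3, giving D = -41 < 0, so the point is a saddle point.
h(-17/41, 32/41) = 282/41.

282/41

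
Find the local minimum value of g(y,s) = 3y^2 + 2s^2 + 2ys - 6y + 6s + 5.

-38/5

∂g/∂y = 6y + 2s - 6 = 0 and ∂g/∂s = 2y + 4s + 6 = 0, so (y, s) = (9/5, -12/5).
The Hessian has g_{yy} = 6, g_{ss} = 4, g_{ys} = 2, giving D = 20 > 0 with g_{yy} > 0, so the point is a local minimum.
g(9/5, -12/5) = -38/5.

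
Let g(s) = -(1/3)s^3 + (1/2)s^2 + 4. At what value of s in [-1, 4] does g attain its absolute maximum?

The derivative is -s^2 + s, which vanishes at s = 0 and s = 1.
Candidates: g(-1) = 29/6, g(0) = 4, g(1) = 25/6, g(4) = -28/3.
The maximum over the interval is 29/6, attained at s = -1.

-1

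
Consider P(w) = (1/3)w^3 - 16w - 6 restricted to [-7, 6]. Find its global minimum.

-146/3

The derivative is w^2 - 16, which vanishes at w = -4 and w = 4.
Evaluating at the critical points and endpoints: P(-7) = -25/3, P(-4) = 110/3, P(4) = -146/3, P(6) = -30.
Hence the absolute minimum is -146/3 at w = 4.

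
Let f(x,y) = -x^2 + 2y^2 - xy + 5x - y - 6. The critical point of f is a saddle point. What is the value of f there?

∂f/∂x = -2x - y + 5 = 0 and ∂f/∂y = -x + 4y - 1 = 0, so (x, y) = (19/9, 7/9).
The Hessian has f_{xx} = -2, f_{yy} = 4, f_{xy} = -1, giving D = -9 < 0, so the point is a saddle point.
f(19/9, 7/9) = -10/9.

-10/9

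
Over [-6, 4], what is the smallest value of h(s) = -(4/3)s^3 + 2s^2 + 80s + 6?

-590/3

h'(s) = -4s^2 + 4s + 80, whose only zero in [-6, 4] is s = -4.
Evaluating at the critical points and endpoints: h(-6) = -114,  h(-4) = -590/3,  h(4) = 818/3.
So the minimum is h(-4) = -590/3.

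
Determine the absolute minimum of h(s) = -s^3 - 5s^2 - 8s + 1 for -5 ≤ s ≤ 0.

Differentiating, h'(s) = -3s^2 - 10s - 8; which vanishes at s = -2 and s = -4/3.
Compare values at every candidate in [-5, 0]: h(-5) = 41,  h(-2) = 5,  h(-4/3) = 139/27,  h(0) = 1.
Hence the absolute minimum is 1 at s = 0.

1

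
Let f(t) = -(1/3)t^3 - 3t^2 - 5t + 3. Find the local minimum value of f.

Critical points: f'(t) = -t^2 - 6t - 5 vanishes at t = -5, -1.
f''(t) = -2t - 6. f''(-5) = 4 > 0 ⇒ local minimum; f''(-1) = -4 < 0 ⇒ local maximum.
The local minimum is f(-5) = -16/3.

-16/3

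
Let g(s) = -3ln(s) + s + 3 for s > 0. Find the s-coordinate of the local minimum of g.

g'(s) = -3/s + 1 = 0 gives s = 3.
g''(s) = 3/s², which is positive for s > 0, so this is a local minimum.
g(3) = -3·ln(3) + 3 + 3 ≈ 2.7042.

3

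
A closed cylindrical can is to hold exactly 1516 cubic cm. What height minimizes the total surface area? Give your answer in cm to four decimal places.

12.4510

With radius r and height h, πr²h = 1516 so h = 1516/(πr²), and S(r) = 2πr² + 2πrh = 2πr² + 2·1516/r.
S'(r) = 4πr − 2·1516/r² = 0 ⇒ r³ = 1516/(2π), so r ≈ 6.2255 and h = 2r ≈ 12.4510.
S''(r) = 4π + 4·1516/r³ > 0, so this is the minimum; S ≈ 730.5456.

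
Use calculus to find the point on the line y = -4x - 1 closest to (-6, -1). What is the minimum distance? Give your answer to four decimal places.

5.8209

Minimize D(x)^2 = (x + 6)^2 + (-4x)^2.
d/dx[D^2] = 2(x + 6) + 2·(-4)·(-4x) = 0 ⇒ x = -6/17.
Then y = 7/17 and the distance is √(576/17) ≈ 5.8209.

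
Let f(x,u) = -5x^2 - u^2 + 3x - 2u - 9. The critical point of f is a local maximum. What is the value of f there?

∂f/∂x = -10x + 3 = 0 and ∂f/∂u = -2u - 2 = 0, so (x, u) = (3/10, -1).
The Hessian has f_{xx} = -10, f_{uu} = -2, f_{xu} = 0, giving D = 20 > 0 with f_{xx} < 0, so the point is a local maximum.
f(3/10, -1) = -151/20.

-151/20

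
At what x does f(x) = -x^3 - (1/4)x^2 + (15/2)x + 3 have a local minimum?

f'(x) = -3x^2 - (1/2)x + 15/2 = 0 at x = -5/3, 3/2.
Second-derivative test with f''(x) = -6x - 1/2: f''(-5/3) = 19/2 > 0 ⇒ local minimum; f''(3/2) = -19/2 < 0 ⇒ local maximum.
The local minimum is f(-5/3) = -601/108.

-5/3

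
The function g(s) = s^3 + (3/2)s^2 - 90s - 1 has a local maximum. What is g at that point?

Critical points: g'(s) = 3s^2 + 3s - 90 vanishes at s = -6, 5.
g''(s) = 6s + 3. g''(-6) = -33 < 0 ⇒ local maximum; g''(5) = 33 > 0 ⇒ local minimum.
Thus g has its local maximum at s = -6, with value 377.

377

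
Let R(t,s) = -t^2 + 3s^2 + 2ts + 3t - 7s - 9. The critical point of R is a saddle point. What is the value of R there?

-31/4

∂R/∂t = -2t + 2s + 3 = 0 and ∂R/∂s = 2t + 6s - 7 = 0, so (t, s) = (2, 1/2).
The Hessian has R_{tt} = -2, R_{ss} = 6, R_{ts} = 2, giving D = -16 < 0, so the point is a saddle point.
R(2, 1/2) = -31/4.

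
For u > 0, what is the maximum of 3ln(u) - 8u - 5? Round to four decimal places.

-10.9425

P'(u) = 3/u − 8 = 0 gives u = 3/8.
P''(u) = -3/u², which is negative for u > 0, so this is a local maximum.
P(3/8) = 3·ln(3/8) - 3 - 5 ≈ -10.9425.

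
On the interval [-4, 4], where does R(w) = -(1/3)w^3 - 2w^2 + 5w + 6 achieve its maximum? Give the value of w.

Differentiating, R'(w) = -w^2 - 4w + 5; whose only zero in [-4, 4] is w = 1.
Compare values at every candidate in [-4, 4]: R(-4) = -74/3,  R(1) = 26/3,  R(4) = -82/3.
The maximum over the interval is 26/3, attained at w = 1.

1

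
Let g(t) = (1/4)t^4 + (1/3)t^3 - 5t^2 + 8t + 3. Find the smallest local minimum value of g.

-199/3

g'(t) = t^3 + t^2 - 10t + 8. Setting g'(t) = 0 gives t ∈ {-4, 1, 2}.
Second-derivative test with g''(t) = 3t^2 + 2t - 10: g''(-4) = 30 > 0 ⇒ local minimum; g''(1) = -5 < 0 ⇒ local maximum; g''(2) = 6 > 0 ⇒ local minimum.
The smallest local minimum is g(-4) = -199/3.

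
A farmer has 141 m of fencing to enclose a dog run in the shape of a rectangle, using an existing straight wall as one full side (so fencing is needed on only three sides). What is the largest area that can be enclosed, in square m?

Let the sides perpendicular to the wall have length x and the parallel side y, so 2x + y = 141 and the area is A = xy = x(141 − 2x).
A'(x) = 141 − 4x = 0 gives x = 141/4, and A''(x) = −4 < 0 confirms a maximum.
Then y = 141 − 2·141/4 = 141/2 and A = 19881/8.

19881/8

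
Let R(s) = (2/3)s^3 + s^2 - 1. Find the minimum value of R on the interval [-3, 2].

R'(s) = 2s^2 + 2s, which vanishes at s = -1 and s = 0.
Compare values at every candidate in [-3, 2]: R(-3) = -10, R(-1) = -2/3, R(0) = -1, R(2) = 25/3.
So the minimum is R(-3) = -10.

-10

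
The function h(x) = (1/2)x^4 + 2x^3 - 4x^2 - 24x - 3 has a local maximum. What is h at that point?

21

h'(x) = 2x^3 + 6x^2 - 8x - 24 = 0 at x = -3, -2, 2.
Since h''(x) = 6x^2 + 12x - 8, we get h''(-3) = 10 > 0 ⇒ local minimum; h''(-2) = -8 < 0 ⇒ local maximum; h''(2) = 40 > 0 ⇒ local minimum.
The local maximum is h(-2) = 21.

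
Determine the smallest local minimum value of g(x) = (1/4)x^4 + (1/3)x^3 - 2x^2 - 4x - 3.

Critical points: g'(x) = x^3 + x^2 - 4x - 4 vanishes at x = -2, -1, 2.
g''(x) = 3x^2 + 2x - 4. g''(-2) = 4 > 0 ⇒ local minimum; g''(-1) = -3 < 0 ⇒ local maximum; g''(2) = 12 > 0 ⇒ local minimum.
Thus g has its smallest local minimum at x = 2, with value -37/3.

-37/3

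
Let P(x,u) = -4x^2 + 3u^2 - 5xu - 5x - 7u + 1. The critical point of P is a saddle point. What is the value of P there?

∂P/∂x = -8x - 5u - 5 = 0 and ∂P/∂u = -5x + 6u - 7 = 0, so (x, u) = (-65/73, 31/73).
The Hessian has P_{xx} = -8, P_{uu} = 6, P_{xu} = -5, giving D = -73 < 0, so the point is a saddle point.
P(-65/73, 31/73) = 127/73.

127/73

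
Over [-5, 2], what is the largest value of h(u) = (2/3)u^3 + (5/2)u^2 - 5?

31/3

h'(u) = 2u^2 + 5u, which vanishes at u = -5/2 and u = 0.
Compare values at every candidate in [-5, 2]: h(-5) = -155/6, h(-5/2) = 5/24, h(0) = -5, h(2) = 31/3.
The maximum over the interval is 31/3, attained at u = 2.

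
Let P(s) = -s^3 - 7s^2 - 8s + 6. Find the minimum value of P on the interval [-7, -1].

Differentiating, P'(s) = -3s^2 - 14s - 8; whose only zero in [-7, -1] is s = -4.
Evaluating at the critical points and endpoints: P(-7) = 62, P(-4) = -10, P(-1) = 8.
The minimum over the interval is -10, attained at s = -4.

-10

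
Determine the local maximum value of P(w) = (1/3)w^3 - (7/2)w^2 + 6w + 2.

Critical points: P'(w) = w^2 - 7w + 6 vanishes at w = 1, 6.
Second-derivative test with P''(w) = 2w - 7: P''(1) = -5 < 0 ⇒ local maximum; P''(6) = 5 > 0 ⇒ local minimum.
So the local maximum value is P(1) = 29/6.

29/6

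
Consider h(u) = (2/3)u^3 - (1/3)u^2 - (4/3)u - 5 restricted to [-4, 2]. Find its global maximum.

Differentiating, h'(u) = 2u^2 - (2/3)u - 4/3; which vanishes at u = -2/3 and u = 1.
Candidates: h(-4) = -143/3; h(-2/3) = -361/81; h(1) = -6; h(2) = -11/3.
Hence the absolute maximum is -11/3 at u = 2.

-11/3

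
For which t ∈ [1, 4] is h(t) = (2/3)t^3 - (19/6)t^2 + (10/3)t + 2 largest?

The derivative is 2t^2 - (19/3)t + 10/3, whose only zero in [1, 4] is t = 5/2.
Compare values at every candidate in [1, 4]: h(1) = 17/6; h(5/2) = 23/24; h(4) = 22/3.
The maximum over the interval is 22/3, attained at t = 4.

4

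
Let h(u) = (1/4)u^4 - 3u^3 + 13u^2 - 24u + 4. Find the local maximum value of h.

-47/4

h'(u) = u^3 - 9u^2 + 26u - 24 = 0 at u = 2, 3, 4.
Second-derivative test with h''(u) = 3u^2 - 18u + 26: h''(2) = 2 > 0 ⇒ local minimum; h''(3) = -1 < 0 ⇒ local maximum; h''(4) = 2 > 0 ⇒ local minimum.
Thus h has its local maximum at u = 3, with value -47/4.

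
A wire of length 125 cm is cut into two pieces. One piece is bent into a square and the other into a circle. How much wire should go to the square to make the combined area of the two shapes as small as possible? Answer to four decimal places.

Let x be the length used for the square. Square side x/4; circle radius (125−x)/(2π).
A(x) = (x/4)² + π·((125−x)/(2π))² = x²/16 + (125−x)²/(4π) for 0 ≤ x ≤ 125. A'(x) = x/8 − (125−x)/(2π) = 0 gives x = 4·125/(π+4) ≈ 70.0124.
A'' = 1/8 + 1/(2π) > 0, so this gives the minimum combined area; x ≈ 70.0124 cm to the square.

70.0124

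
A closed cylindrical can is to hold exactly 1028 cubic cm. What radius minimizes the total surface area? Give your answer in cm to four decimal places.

With radius r and height h, πr²h = 1028 so h = 1028/(πr²), and S(r) = 2πr² + 2πrh = 2πr² + 2·1028/r.
S'(r) = 4πr − 2·1028/r² = 0 ⇒ r³ = 1028/(2π), so r ≈ 5.4694 and h = 2r ≈ 10.9388.
S''(r) = 4π + 4·1028/r³ > 0, so this is the minimum; S ≈ 563.8669.

5.4694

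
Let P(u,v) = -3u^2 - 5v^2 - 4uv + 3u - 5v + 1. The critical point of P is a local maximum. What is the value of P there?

∂P/∂u = -6u - 4v + 3 = 0 and ∂P/∂v = -4u - 10v - 5 = 0, so (u, v) = (25/22, -21/22).
The Hessian has P_{uu} = -6, P_{vv} = -10, P_{uv} = -4, giving D = 44 > 0 with P_{uu} < 0, so the point is a local maximum.
P(25/22, -21/22) = 56/11.

56/11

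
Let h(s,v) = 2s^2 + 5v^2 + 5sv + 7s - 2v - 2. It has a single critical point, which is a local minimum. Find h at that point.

-353/15

∂h/∂s = 4s + 5v + 7 = 0 and ∂h/∂v = 5s + 10v - 2 = 0, so (s, v) = (-16/3, 43/15).
The Hessian has h_{ss} = 4, h_{vv} = 10, h_{sv} = 5, giving D = 15 > 0 with h_{ss} > 0, so the point is a local minimum.
h(-16/3, 43/15) = -353/15.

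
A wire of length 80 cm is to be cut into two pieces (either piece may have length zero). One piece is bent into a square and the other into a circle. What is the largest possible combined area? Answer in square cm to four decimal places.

Let x be the length used for the square. Square side x/4; circle radius (80−x)/(2π).
A(x) = (x/4)² + π·((80−x)/(2π))² = x²/16 + (80−x)²/(4π) for 0 ≤ x ≤ 80. A'(x) = x/8 − (80−x)/(2π) = 0 gives x = 4·80/(π+4) ≈ 44.8079.
A'' > 0, so the interior critical point is a minimum; the maximum is at an endpoint. A(0) = 509.2958 and A(80) = 400.0000, so the largest area is 509.2958.

509.2958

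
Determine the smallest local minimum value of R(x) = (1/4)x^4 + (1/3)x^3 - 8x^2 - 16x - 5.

R'(x) = x^3 + x^2 - 16x - 16 = 0 at x = -4, -1, 4.
R''(x) = 3x^2 + 2x - 16. R''(-4) = 24 > 0 ⇒ local minimum; R''(-1) = -15 < 0 ⇒ local maximum; R''(4) = 40 > 0 ⇒ local minimum.
Thus R has its smallest local minimum at x = 4, with value -335/3.

-335/3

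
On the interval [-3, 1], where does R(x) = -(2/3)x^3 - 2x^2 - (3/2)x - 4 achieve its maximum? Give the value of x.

The derivative is -2x^2 - 4x - 3/2, which vanishes at x = -3/2 and x = -1/2.
Candidates: R(-3) = 1/2,  R(-3/2) = -4,  R(-1/2) = -11/3,  R(1) = -49/6.
Hence the absolute maximum is 1/2 at x = -3.

-3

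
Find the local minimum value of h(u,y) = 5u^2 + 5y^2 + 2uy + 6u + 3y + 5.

∂h/∂u = 10u + 2y + 6 = 0 and ∂h/∂y = 2u + 10y + 3 = 0, so (u, y) = (-9/16, -3/16).
The Hessian has h_{uu} = 10, h_{yy} = 10, h_{uy} = 2, giving D = 96 > 0 with h_{uu} > 0, so the point is a local minimum.
h(-9/16, -3/16) = 97/32.

97/32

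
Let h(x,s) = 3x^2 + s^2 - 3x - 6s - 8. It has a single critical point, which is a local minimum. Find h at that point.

∂h/∂x = 6x - 3 = 0 and ∂h/∂s = 2s - 6 = 0, so (x, s) = (1/2, 3).
The Hessian has h_{xx} = 6, h_{ss} = 2, h_{xs} = 0, giving D = 12 > 0 with h_{xx} > 0, so the point is a local minimum.
h(1/2, 3) = -71/4.

-71/4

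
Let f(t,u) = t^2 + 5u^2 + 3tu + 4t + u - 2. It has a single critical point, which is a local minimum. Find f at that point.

∂f/∂t = 2t + 3u + 4 = 0 and ∂f/∂u = 3t + 10u + 1 = 0, so (t, u) = (-37/11, 10/11).
The Hessian has f_{tt} = 2, f_{uu} = 10, f_{tu} = 3, giving D = 11 > 0 with f_{tt} > 0, so the point is a local minimum.
f(-37/11, 10/11) = -91/11.

-91/11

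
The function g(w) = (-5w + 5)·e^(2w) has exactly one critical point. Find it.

1/2

By the product rule, g'(w) = (-10w + 5)·e^(2w). Since e^(2w) > 0, the only critical point is w = 1/2.
g''(1/2) has the same sign as -10 < 0, so this is a local maximum.
g(1/2) = (5/2)·e^(1) ≈ 6.7957.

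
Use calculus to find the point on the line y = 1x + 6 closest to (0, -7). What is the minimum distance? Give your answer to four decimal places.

Minimize D(x)^2 = (x + 0)^2 + (x + 13)^2.
d/dx[D^2] = 2(x + 0) + 2·1·(x + 13) = 0 ⇒ x = -13/2.
Then y = -1/2 and the distance is √(169/2) ≈ 9.1924.

9.1924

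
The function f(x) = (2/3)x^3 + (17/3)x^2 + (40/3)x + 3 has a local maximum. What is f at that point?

-7/3

f'(x) = 2x^2 + (34/3)x + 40/3. Setting f'(x) = 0 gives x ∈ {-4, -5/3}.
f''(x) = 4x + 34/3. f''(-4) = -14/3 < 0 ⇒ local maximum; f''(-5/3) = 14/3 > 0 ⇒ local minimum.
Thus f has its local maximum at x = -4, with value -7/3.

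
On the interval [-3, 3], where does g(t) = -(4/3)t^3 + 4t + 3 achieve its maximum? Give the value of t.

g'(t) = -4t^2 + 4, which vanishes at t = -1 and t = 1.
Compare values at every candidate in [-3, 3]: g(-3) = 27,  g(-1) = 1/3,  g(1) = 17/3,  g(3) = -21.
So the maximum is g(-3) = 27.

-3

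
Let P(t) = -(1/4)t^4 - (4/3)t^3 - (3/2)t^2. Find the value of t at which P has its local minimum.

Critical points: P'(t) = -t^3 - 4t^2 - 3t vanishes at t = -3, -1, 0.
Since P''(t) = -3t^2 - 8t - 3, we get P''(-3) = -6 < 0 ⇒ local maximum; P''(-1) = 2 > 0 ⇒ local minimum; P''(0) = -3 < 0 ⇒ local maximum.
The local minimum is P(-1) = -5/12.

-1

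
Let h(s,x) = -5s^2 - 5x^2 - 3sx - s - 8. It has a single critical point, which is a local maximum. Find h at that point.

∂h/∂s = -10s - 3x - 1 = 0 and ∂h/∂x = -3s - 10x = 0, so (s, x) = (-10/91, 3/91).
The Hessian has h_{ss} = -10, h_{xx} = -10, h_{sx} = -3, giving D = 91 > 0 with h_{ss} < 0, so the point is a local maximum.
h(-10/91, 3/91) = -723/91.

-723/91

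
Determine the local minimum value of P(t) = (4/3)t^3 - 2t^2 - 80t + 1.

P'(t) = 4t^2 - 4t - 80. Setting P'(t) = 0 gives t ∈ {-4, 5}.
Second-derivative test with P''(t) = 8t - 4: P''(-4) = -36 < 0 ⇒ local maximum; P''(5) = 36 > 0 ⇒ local minimum.
The local minimum is P(5) = -847/3.

-847/3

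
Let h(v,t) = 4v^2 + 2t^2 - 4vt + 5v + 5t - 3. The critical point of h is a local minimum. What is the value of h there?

∂h/∂v = 8v - 4t + 5 = 0 and ∂h/∂t = -4v + 4t + 5 = 0, so (v, t) = (-5/2, -15/4).
The Hessian has h_{vv} = 8, h_{tt} = 4, h_{vt} = -4, giving D = 16 > 0 with h_{vv} > 0, so the point is a local minimum.
h(-5/2, -15/4) = -149/8.

-149/8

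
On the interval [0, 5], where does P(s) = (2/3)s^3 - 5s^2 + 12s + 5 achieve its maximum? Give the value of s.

5

The derivative is 2s^2 - 10s + 12, which vanishes at s = 2 and s = 3.
Evaluating at the critical points and endpoints: P(0) = 5, P(2) = 43/3, P(3) = 14, P(5) = 70/3.
Hence the absolute maximum is 70/3 at s = 5.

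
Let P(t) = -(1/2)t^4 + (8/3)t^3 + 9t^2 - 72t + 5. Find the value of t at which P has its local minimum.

P'(t) = -2t^3 + 8t^2 + 18t - 72 = 0 at t = -3, 3, 4.
P''(t) = -6t^2 + 16t + 18. P''(-3) = -84 < 0 ⇒ local maximum; P''(3) = 12 > 0 ⇒ local minimum; P''(4) = -14 < 0 ⇒ local maximum.
Thus P has its local minimum at t = 3, with value -197/2.

3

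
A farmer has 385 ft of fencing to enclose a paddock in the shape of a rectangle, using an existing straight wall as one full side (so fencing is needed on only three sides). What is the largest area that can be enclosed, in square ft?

148225/8

Let the sides perpendicular to the wall have length x and the parallel side y, so 2x + y = 385 and the area is A = xy = x(385 − 2x).
A'(x) = 385 − 4x = 0 gives x = 385/4, and A''(x) = −4 < 0 confirms a maximum.
Then y = 385 − 2·385/4 = 385/2 and A = 148225/8.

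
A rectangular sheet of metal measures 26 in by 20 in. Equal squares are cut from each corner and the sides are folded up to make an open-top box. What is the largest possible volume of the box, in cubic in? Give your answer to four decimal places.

867.1958

With cut size x, the volume is V(x) = x(26 − 2x)(20 − 2x) for 0 < x < 10.
V'(x) = 12x^2 − 184x + 520. Setting V'(x) = 0 gives x ≈ 3.7367 (the root in (0, 10)).
V''(x) = 24x − 184 is negative there, so this is the maximum; V ≈ 867.1958.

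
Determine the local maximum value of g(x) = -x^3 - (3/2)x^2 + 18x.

22

g'(x) = -3x^2 - 3x + 18. Setting g'(x) = 0 gives x ∈ {-3, 2}.
Since g''(x) = -6x - 3, we get g''(-3) = 15 > 0 ⇒ local minimum; g''(2) = -15 < 0 ⇒ local maximum.
Thus g has its local maximum at x = 2, with value 22.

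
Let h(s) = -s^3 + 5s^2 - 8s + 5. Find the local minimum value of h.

Critical points: h'(s) = -3s^2 + 10s - 8 vanishes at s = 4/3, 2.
h''(s) = -6s + 10. h''(4/3) = 2 > 0 ⇒ local minimum; h''(2) = -2 < 0 ⇒ local maximum.
So the local minimum value is h(4/3) = 23/27.

23/27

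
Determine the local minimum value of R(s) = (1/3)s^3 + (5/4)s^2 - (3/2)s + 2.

R'(s) = s^2 + (5/2)s - 3/2. Setting R'(s) = 0 gives s ∈ {-3, 1/2}.
Since R''(s) = 2s + 5/2, we get R''(-3) = -7/2 < 0 ⇒ local maximum; R''(1/2) = 7/2 > 0 ⇒ local minimum.
The local minimum is R(1/2) = 77/48.

77/48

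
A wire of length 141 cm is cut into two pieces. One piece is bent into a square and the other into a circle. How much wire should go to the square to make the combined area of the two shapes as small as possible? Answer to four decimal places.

78.9740

Let x be the length used for the square. Square side x/4; circle radius (141−x)/(2π).
A(x) = (x/4)² + π·((141−x)/(2π))² = x²/16 + (141−x)²/(4π) for 0 ≤ x ≤ 141. A'(x) = x/8 − (141−x)/(2π) = 0 gives x = 4·141/(π+4) ≈ 78.9740.
A'' = 1/8 + 1/(2π) > 0, so this gives the minimum combined area; x ≈ 78.9740 cm to the square.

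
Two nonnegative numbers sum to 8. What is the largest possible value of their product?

16

With x + y = 8, the product is P(x) = x(8 − x).
P'(x) = 8 − 2x = 0 gives x = 4; P'' = −2 < 0, so this is the maximum.
P = 4·4 = 16.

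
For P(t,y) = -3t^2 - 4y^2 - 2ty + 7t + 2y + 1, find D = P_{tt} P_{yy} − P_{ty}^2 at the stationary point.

44

∂P/∂t = -6t - 2y + 7 = 0 and ∂P/∂y = -2t - 8y + 2 = 0, so (t, y) = (13/11, -1/22).
The Hessian has P_{tt} = -6, P_{yy} = -8, P_{ty} = -2, giving D = 44 > 0 with P_{tt} < 0, so the point is a local maximum.
D = (-6)·(-8) − (-2)^2 = 44.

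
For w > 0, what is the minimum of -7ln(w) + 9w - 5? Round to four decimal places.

f'(w) = -7/w + 9 = 0 gives w = 7/9.
f''(w) = 7/w², which is positive for w > 0, so this is a local minimum.
f(7/9) = -7·ln(7/9) + 7 - 5 ≈ 3.7592.

3.7592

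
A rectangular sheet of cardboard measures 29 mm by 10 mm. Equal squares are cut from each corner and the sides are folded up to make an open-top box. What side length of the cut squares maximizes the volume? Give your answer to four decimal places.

2.2475

With cut size x, the volume is V(x) = x(29 − 2x)(10 − 2x) for 0 < x < 5.
V'(x) = 12x^2 − 156x + 290. Setting V'(x) = 0 gives x ≈ 2.2475 (the root in (0, 5)).
V''(x) = 24x − 156 is negative there, so this is the maximum; V ≈ 303.1878.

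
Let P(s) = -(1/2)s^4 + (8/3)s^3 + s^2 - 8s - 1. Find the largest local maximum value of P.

77/3

P'(s) = -2s^3 + 8s^2 + 2s - 8. Setting P'(s) = 0 gives s ∈ {-1, 1, 4}.
P''(s) = -6s^2 + 16s + 2. P''(-1) = -20 < 0 ⇒ local maximum; P''(1) = 12 > 0 ⇒ local minimum; P''(4) = -30 < 0 ⇒ local maximum.
The largest local maximum is P(4) = 77/3.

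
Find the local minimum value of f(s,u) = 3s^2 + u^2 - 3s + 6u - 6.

∂f/∂s = 6s - 3 = 0 and ∂f/∂u = 2u + 6 = 0, so (s, u) = (1/2, -3).
The Hessian has f_{ss} = 6, f_{uu} = 2, f_{su} = 0, giving D = 12 > 0 with f_{ss} > 0, so the point is a local minimum.
f(1/2, -3) = -63/4.

-63/4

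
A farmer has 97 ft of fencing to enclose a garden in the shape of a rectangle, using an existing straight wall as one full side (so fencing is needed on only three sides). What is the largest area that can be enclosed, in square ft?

Let the sides perpendicular to the wall have length x and the parallel side y, so 2x + y = 97 and the area is A = xy = x(97 − 2x).
A'(x) = 97 − 4x = 0 gives x = 97/4, and A''(x) = −4 < 0 confirms a maximum.
Then y = 97 − 2·97/4 = 97/2 and A = 9409/8.

9409/8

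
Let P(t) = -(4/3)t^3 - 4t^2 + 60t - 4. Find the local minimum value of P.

P'(t) = -4t^2 - 8t + 60. Setting P'(t) = 0 gives t ∈ {-5, 3}.
P''(t) = -8t - 8. P''(-5) = 32 > 0 ⇒ local minimum; P''(3) = -32 < 0 ⇒ local maximum.
The local minimum is P(-5) = -712/3.

-712/3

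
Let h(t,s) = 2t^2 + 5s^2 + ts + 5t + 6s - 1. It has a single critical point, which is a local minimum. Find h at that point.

-206/39

∂h/∂t = 4t + s + 5 = 0 and ∂h/∂s = t + 10s + 6 = 0, so (t, s) = (-44/39, -19/39).
The Hessian has h_{tt} = 4, h_{ss} = 10, h_{ts} = 1, giving D = 39 > 0 with h_{tt} > 0, so the point is a local minimum.
h(-44/39, -19/39) = -206/39.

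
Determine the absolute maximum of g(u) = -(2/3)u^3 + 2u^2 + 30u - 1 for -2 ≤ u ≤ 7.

347/3

g'(u) = -2u^2 + 4u + 30, whose only zero in [-2, 7] is u = 5.
Candidates: g(-2) = -143/3,  g(5) = 347/3,  g(7) = 235/3.
So the maximum is g(5) = 347/3.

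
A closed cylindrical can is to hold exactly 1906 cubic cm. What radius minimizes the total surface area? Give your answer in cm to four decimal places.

6.7192

With radius r and height h, πr²h = 1906 so h = 1906/(πr²), and S(r) = 2πr² + 2πrh = 2πr² + 2·1906/r.
S'(r) = 4πr − 2·1906/r² = 0 ⇒ r³ = 1906/(2π), so r ≈ 6.7192 and h = 2r ≈ 13.4383.
S''(r) = 4π + 4·1906/r³ > 0, so this is the minimum; S ≈ 851.0005.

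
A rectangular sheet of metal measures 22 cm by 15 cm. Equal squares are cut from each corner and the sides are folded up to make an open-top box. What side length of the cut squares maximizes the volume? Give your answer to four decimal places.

2.9220

With cut size x, the volume is V(x) = x(22 − 2x)(15 − 2x) for 0 < x < 7.5.
V'(x) = 12x^2 − 148x + 330. Setting V'(x) = 0 gives x ≈ 2.9220 (the root in (0, 7.5)).
V''(x) = 24x − 148 is negative there, so this is the maximum; V ≈ 432.2349.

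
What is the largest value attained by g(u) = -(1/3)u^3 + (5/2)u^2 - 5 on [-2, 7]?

95/6

g'(u) = -u^2 + 5u, which vanishes at u = 0 and u = 5.
Candidates: g(-2) = 23/3,  g(0) = -5,  g(5) = 95/6,  g(7) = 19/6.
So the maximum is g(5) = 95/6.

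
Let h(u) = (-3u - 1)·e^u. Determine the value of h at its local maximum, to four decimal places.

Differentiating with the product rule gives h'(u) = (-3u - 4)·e^u. Since e^u > 0, the only critical point is u = -4/3.
h''(-4/3) has the same sign as -3 < 0, so this is a local maximum.
h(-4/3) = (3)·e^(-4/3) ≈ 0.7908.

0.7908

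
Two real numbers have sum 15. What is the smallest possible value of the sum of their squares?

With a + b = 15, a^2 + b^2 = a^2 + (15 − a)^2.
The derivative 2a − 2(15 − a) = 4a − 30 vanishes at a = 15/2; second derivative 4 > 0, a minimum.
The minimum is 2·(15/2)^2 = 225/2.

225/2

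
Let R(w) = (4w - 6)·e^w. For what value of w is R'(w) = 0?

1/2

By the product rule, R'(w) = (4w - 2)·e^w. Since e^w > 0, the only critical point is w = 1/2.
R''(1/2) has the same sign as 4 > 0, so this is a local minimum.
R(1/2) = (-4)·e^(1/2) ≈ -6.5949.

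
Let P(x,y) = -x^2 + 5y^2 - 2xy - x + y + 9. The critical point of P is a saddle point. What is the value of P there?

∂P/∂x = -2x - 2y - 1 = 0 and ∂P/∂y = -2x + 10y + 1 = 0, so (x, y) = (-1/3, -1/6).
The Hessian has P_{xx} = -2, P_{yy} = 10, P_{xy} = -2, giving D = -24 < 0, so the point is a saddle point.
P(-1/3, -1/6) = 109/12.

109/12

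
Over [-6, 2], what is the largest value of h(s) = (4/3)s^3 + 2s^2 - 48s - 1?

h'(s) = 4s^2 + 4s - 48, whose only zero in [-6, 2] is s = -4.
Compare values at every candidate in [-6, 2]: h(-6) = 71; h(-4) = 413/3; h(2) = -235/3.
The maximum over the interval is 413/3, attained at s = -4.

413/3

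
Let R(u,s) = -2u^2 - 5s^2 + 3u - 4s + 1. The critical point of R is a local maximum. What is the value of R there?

∂R/∂u = -4u + 3 = 0 and ∂R/∂s = -10s - 4 = 0, so (u, s) = (3/4, -2/5).
The Hessian has R_{uu} = -4, R_{ss} = -10, R_{us} = 0, giving D = 40 > 0 with R_{uu} < 0, so the point is a local maximum.
R(3/4, -2/5) = 117/40.

117/40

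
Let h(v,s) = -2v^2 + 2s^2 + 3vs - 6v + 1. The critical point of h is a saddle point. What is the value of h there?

∂h/∂v = -4v + 3s - 6 = 0 and ∂h/∂s = 3v + 4s = 0, so (v, s) = (-24/25, 18/25).
The Hessian has h_{vv} = -4, h_{ss} = 4, h_{vs} = 3, giving D = -25 < 0, so the point is a saddle point.
h(-24/25, 18/25) = 97/25.

97/25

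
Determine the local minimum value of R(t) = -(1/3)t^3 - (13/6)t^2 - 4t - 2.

-1/2

R'(t) = -t^2 - (13/3)t - 4. Setting R'(t) = 0 gives t ∈ {-3, -4/3}.
R''(t) = -2t - 13/3. R''(-3) = 5/3 > 0 ⇒ local minimum; R''(-4/3) = -5/3 < 0 ⇒ local maximum.
Thus R has its local minimum at t = -3, with value -1/2.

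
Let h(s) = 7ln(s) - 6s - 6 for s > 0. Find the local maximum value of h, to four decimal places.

-11.9209

h'(s) = 7/s − 6 = 0 gives s = 7/6.
h''(s) = -7/s², which is negative for s > 0, so this is a local maximum.
h(7/6) = 7·ln(7/6) - 7 - 6 ≈ -11.9209.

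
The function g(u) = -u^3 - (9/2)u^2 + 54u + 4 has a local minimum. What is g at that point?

g'(u) = -3u^2 - 9u + 54 = 0 at u = -6, 3.
Since g''(u) = -6u - 9, we get g''(-6) = 27 > 0 ⇒ local minimum; g''(3) = -27 < 0 ⇒ local maximum.
So the local minimum value is g(-6) = -266.

-266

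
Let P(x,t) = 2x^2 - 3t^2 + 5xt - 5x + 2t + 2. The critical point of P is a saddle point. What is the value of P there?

∂P/∂x = 4x + 5t - 5 = 0 and ∂P/∂t = 5x - 6t + 2 = 0, so (x, t) = (20/49, 33/49).
The Hessian has P_{xx} = 4, P_{tt} = -6, P_{xt} = 5, giving D = -49 < 0, so the point is a saddle point.
P(20/49, 33/49) = 81/49.

81/49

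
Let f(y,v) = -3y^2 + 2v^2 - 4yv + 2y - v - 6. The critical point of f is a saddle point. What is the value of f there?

∂f/∂y = -6y - 4v + 2 = 0 and ∂f/∂v = -4y + 4v - 1 = 0, so (y, v) = (1/10, 7/20).
The Hessian has f_{yy} = -6, f_{vv} = 4, f_{yv} = -4, giving D = -40 < 0, so the point is a saddle point.
f(1/10, 7/20) = -243/40.

-243/40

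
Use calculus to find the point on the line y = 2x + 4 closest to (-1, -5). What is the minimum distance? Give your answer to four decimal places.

3.1305

Minimize D(x)^2 = (x + 1)^2 + (2x + 9)^2.
d/dx[D^2] = 2(x + 1) + 2·2·(2x + 9) = 0 ⇒ x = -19/5.
Then y = -18/5 and the distance is √(49/5) ≈ 3.1305.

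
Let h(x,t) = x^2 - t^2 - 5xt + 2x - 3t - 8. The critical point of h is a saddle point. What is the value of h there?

-257/29

∂h/∂x = 2x - 5t + 2 = 0 and ∂h/∂t = -5x - 2t - 3 = 0, so (x, t) = (-19/29, 4/29).
The Hessian has h_{xx} = 2, h_{tt} = -2, h_{xt} = -5, giving D = -29 < 0, so the point is a saddle point.
h(-19/29, 4/29) = -257/29.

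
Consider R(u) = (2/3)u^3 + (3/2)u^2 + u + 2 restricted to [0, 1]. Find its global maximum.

The derivative is 2u^2 + 3u + 1, which has no zeros in [0, 1].
Compare values at every candidate in [0, 1]: R(0) = 2,  R(1) = 31/6.
The maximum over the interval is 31/6, attained at u = 1.

31/6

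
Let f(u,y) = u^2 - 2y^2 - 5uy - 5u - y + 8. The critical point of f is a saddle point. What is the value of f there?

80/11

∂f/∂u = 2u - 5y - 5 = 0 and ∂f/∂y = -5u - 4y - 1 = 0, so (u, y) = (5/11, -9/11).
The Hessian has f_{uu} = 2, f_{yy} = -4, f_{uy} = -5, giving D = -33 < 0, so the point is a saddle point.
f(5/11, -9/11) = 80/11.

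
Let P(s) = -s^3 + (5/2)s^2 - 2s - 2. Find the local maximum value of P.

Critical points: P'(s) = -3s^2 + 5s - 2 vanishes at s = 2/3, 1.
Second-derivative test with P''(s) = -6s + 5: P''(2/3) = 1 > 0 ⇒ local minimum; P''(1) = -1 < 0 ⇒ local maximum.
The local maximum is P(1) = -5/2.

-5/2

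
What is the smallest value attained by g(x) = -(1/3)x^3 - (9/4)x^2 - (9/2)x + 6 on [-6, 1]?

-13/12

g'(x) = -x^2 - (9/2)x - 9/2, which vanishes at x = -3 and x = -3/2.
Candidates: g(-6) = 24; g(-3) = 33/4; g(-3/2) = 141/16; g(1) = -13/12.
So the minimum is g(1) = -13/12.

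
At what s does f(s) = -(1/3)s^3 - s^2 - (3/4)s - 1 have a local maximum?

-1/2

Critical points: f'(s) = -s^2 - 2s - 3/4 vanishes at s = -3/2, -1/2.
Since f''(s) = -2s - 2, we get f''(-3/2) = 1 > 0 ⇒ local minimum; f''(-1/2) = -1 < 0 ⇒ local maximum.
The local maximum is f(-1/2) = -5/6.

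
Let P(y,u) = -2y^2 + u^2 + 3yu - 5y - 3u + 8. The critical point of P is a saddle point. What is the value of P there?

∂P/∂y = -4y + 3u - 5 = 0 and ∂P/∂u = 3y + 2u - 3 = 0, so (y, u) = (-1/17, 27/17).
The Hessian has P_{yy} = -4, P_{uu} = 2, P_{yu} = 3, giving D = -17 < 0, so the point is a saddle point.
P(-1/17, 27/17) = 98/17.

98/17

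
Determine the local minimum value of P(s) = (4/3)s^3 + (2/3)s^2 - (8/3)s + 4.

236/81

P'(s) = 4s^2 + (4/3)s - 8/3 = 0 at s = -1, 2/3.
P''(s) = 8s + 4/3. P''(-1) = -20/3 < 0 ⇒ local maximum; P''(2/3) = 20/3 > 0 ⇒ local minimum.
So the local minimum value is P(2/3) = 236/81.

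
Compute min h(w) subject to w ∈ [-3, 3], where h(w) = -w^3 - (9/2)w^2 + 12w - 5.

-109/2

The derivative is -3w^2 - 9w + 12, whose only zero in [-3, 3] is w = 1.
Candidates: h(-3) = -109/2, h(1) = 3/2, h(3) = -73/2.
Hence the absolute minimum is -109/2 at w = -3.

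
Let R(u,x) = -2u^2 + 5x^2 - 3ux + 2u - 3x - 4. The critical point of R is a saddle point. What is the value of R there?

-212/49

∂R/∂u = -4u - 3x + 2 = 0 and ∂R/∂x = -3u + 10x - 3 = 0, so (u, x) = (11/49, 18/49).
The Hessian has R_{uu} = -4, R_{xx} = 10, R_{ux} = -3, giving D = -49 < 0, so the point is a saddle point.
R(11/49, 18/49) = -212/49.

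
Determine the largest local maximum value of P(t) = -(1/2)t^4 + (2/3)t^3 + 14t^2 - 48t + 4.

P'(t) = -2t^3 + 2t^2 + 28t - 48 = 0 at t = -4, 2, 3.
Since P''(t) = -6t^2 + 4t + 28, we get P''(-4) = -84 < 0 ⇒ local maximum; P''(2) = 12 > 0 ⇒ local minimum; P''(3) = -14 < 0 ⇒ local maximum.
Thus P has its largest local maximum at t = -4, with value 748/3.

748/3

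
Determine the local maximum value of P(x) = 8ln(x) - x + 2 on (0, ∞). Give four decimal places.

10.6355

P'(x) = 8/x − 1 = 0 gives x = 8.
P''(x) = -8/x², which is negative for x > 0, so this is a local maximum.
P(8) = 8·ln(8) - 8 + 2 ≈ 10.6355.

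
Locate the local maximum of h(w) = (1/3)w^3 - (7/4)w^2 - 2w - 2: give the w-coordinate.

-1/2

Critical points: h'(w) = w^2 - (7/2)w - 2 vanishes at w = -1/2, 4.
Second-derivative test with h''(w) = 2w - 7/2: h''(-1/2) = -9/2 < 0 ⇒ local maximum; h''(4) = 9/2 > 0 ⇒ local minimum.
The local maximum is h(-1/2) = -71/48.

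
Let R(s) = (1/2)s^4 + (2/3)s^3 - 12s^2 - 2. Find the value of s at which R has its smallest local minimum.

Critical points: R'(s) = 2s^3 + 2s^2 - 24s vanishes at s = -4, 0, 3.
R''(s) = 6s^2 + 4s - 24. R''(-4) = 56 > 0 ⇒ local minimum; R''(0) = -24 < 0 ⇒ local maximum; R''(3) = 42 > 0 ⇒ local minimum.
Thus R has its smallest local minimum at s = -4, with value -326/3.

-4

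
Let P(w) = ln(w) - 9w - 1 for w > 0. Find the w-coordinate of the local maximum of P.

1/9

P'(w) = 1/w − 9 = 0 gives w = 1/9.
P''(w) = -1/w², which is negative for w > 0, so this is a local maximum.
P(1/9) = 1·ln(1/9) - 1 - 1 ≈ -4.1972.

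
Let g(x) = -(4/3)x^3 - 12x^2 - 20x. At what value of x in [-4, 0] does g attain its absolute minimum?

g'(x) = -4x^2 - 24x - 20, whose only zero in [-4, 0] is x = -1.
Candidates: g(-4) = -80/3,  g(-1) = 28/3,  g(0) = 0.
So the minimum is g(-4) = -80/3.

-4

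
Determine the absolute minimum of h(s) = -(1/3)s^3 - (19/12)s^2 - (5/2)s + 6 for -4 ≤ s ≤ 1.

Differentiating, h'(s) = -s^2 - (19/6)s - 5/2; which vanishes at s = -5/3 and s = -3/2.
Evaluating at the critical points and endpoints: h(-4) = 12; h(-5/3) = 2369/324; h(-3/2) = 117/16; h(1) = 19/12.
Hence the absolute minimum is 19/12 at s = 1.

19/12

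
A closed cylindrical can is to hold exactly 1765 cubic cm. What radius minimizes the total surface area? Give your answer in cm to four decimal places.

6.5492

With radius r and height h, πr²h = 1765 so h = 1765/(πr²), and S(r) = 2πr² + 2πrh = 2πr² + 2·1765/r.
S'(r) = 4πr − 2·1765/r² = 0 ⇒ r³ = 1765/(2π), so r ≈ 6.5492 and h = 2r ≈ 13.0984.
S''(r) = 4π + 4·1765/r³ > 0, so this is the minimum; S ≈ 808.4956.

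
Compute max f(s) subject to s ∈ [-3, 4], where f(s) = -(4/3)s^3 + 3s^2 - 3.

f'(s) = -4s^2 + 6s, which vanishes at s = 0 and s = 3/2.
Candidates: f(-3) = 60, f(0) = -3, f(3/2) = -3/4, f(4) = -121/3.
So the maximum is f(-3) = 60.

60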